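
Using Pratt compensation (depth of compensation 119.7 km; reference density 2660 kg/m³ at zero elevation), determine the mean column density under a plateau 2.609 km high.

2600 kg/m³

Pratt balance: ρ_ref D = ρ (D + h).
ρ = ρ_ref D/(D + h) = 2660 × 119.7 km/(119.7 km + 2.609 km) = 2600 kg/m³.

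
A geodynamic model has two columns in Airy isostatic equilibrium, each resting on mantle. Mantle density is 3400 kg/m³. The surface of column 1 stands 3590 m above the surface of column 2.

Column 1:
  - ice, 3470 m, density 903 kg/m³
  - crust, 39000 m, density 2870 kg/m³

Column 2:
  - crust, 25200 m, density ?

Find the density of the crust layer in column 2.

Take the compensation level at the base of the deeper column (depth z_c below the surface of column 1) and equate Σ ρ_i t_i down to z_c; mantle fills any gap and the z_c terms cancel.
Column 1: 3470×903 + 39000×2870 + (z_c − 42470)×3400
Column 2: 3590×0 + 25200×ρ + (z_c − 3590 − 25200)×3400
The z_c×3400 term appears on both sides and cancels. Collect the known terms of each column as K = Σ(ρt)_known − 3400 × (depth of known layers): K_1 = 115063410 − 3400×42470 = −29334590; K_2 = 0 − 3400×(3590 + 25200) = −97886000.
Balance: K_1 = K_2 + 25200×ρ, so ρ = (K_1 − K_2)/25200 = 68551400/25200 = 2720 kg/m³.

2720 kg/m³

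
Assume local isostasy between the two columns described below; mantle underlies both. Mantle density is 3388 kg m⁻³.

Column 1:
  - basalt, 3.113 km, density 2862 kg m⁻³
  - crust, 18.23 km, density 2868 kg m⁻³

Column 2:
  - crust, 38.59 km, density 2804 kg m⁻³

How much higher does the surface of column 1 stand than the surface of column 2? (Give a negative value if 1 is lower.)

−3.37 km

For any compensation level in the mantle, the mantle terms cancel and isostasy reduces to e = (Σt_1 − Σt_2) − (Σ(ρt)_1 − Σ(ρt)_2) / ρ_m.
Σt_1 = 21.343 km; Σt_2 = 38.59 km; Σ(ρt)_1 = 61193.046; Σ(ρt)_2 = 108206.36 (in km·kg m⁻³).
e = (21.343 − 38.59) − (61193.046 − 108206.36) / 3388 = −3.37 km.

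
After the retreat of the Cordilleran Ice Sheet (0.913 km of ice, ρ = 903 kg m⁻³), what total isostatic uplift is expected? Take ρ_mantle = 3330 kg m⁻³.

Removing the load lets mantle flow back in; uplift u satisfies ρ_ice t = ρ_m u.
u = t ρ_ice/ρ_m = 0.913 km × 903/3330 = 0.248 km.

0.248 km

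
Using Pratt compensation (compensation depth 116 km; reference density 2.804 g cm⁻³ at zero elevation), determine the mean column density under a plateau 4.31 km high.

Pratt balance: ρ_ref D = ρ (D + h).
ρ = ρ_ref D/(D + h) = 2.804 × 116 km/(116 km + 4.31 km) = 2.7 g cm⁻³.

2.7 g cm⁻³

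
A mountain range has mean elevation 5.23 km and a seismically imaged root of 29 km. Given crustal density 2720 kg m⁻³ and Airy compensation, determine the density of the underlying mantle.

3210 kg m⁻³

Airy balance: ρ_c h = (ρ_m − ρ_c) r → ρ_m = ρ_c (1 + h/r).
ρ_m = 2720 × (1 + 5.23 km/29 km) = 3210 kg m⁻³.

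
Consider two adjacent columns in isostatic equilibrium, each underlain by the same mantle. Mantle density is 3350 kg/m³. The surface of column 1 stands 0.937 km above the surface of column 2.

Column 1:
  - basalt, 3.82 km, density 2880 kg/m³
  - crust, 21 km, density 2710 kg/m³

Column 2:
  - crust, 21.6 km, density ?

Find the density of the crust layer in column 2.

2790 kg/m³

Take the compensation level at the base of the deeper column (depth z_c below the surface of column 1) and equate Σ ρ_i t_i down to z_c; mantle fills any gap and the z_c terms cancel.
Column 1: 3.82×2880 + 21×2710 + (z_c − 24.82)×3350
Column 2: 0.937×0 + 21.6×ρ + (z_c − 0.937 − 21.6)×3350
The z_c×3350 term appears on both sides and cancels. Collect the known terms of each column as K = Σ(ρt)_known − 3350 × (depth of known layers): K_1 = 67911.6 − 3350×24.82 = −15235.4; K_2 = 0 − 3350×(0.937 + 21.6) = −75498.95.
Balance: K_1 = K_2 + 21.6×ρ, so ρ = (K_1 − K_2)/21.6 = 60263.6/21.6 = 2790 kg/m³.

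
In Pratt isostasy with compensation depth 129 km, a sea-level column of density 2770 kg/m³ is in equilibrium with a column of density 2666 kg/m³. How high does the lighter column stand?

ρ_ref D = ρ (D + h) → h = D (ρ_ref − ρ)/ρ.
h = 129 km × (2770 − 2666)/2666 = 5.03 km.

5.03 km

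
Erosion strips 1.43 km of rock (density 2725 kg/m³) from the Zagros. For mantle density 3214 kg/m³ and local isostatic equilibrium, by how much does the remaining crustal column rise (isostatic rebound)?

1.21 km

Unloading: uplift u = e ρ_c/ρ_m = 1.43 km × 2725/3214 = 1.21 km.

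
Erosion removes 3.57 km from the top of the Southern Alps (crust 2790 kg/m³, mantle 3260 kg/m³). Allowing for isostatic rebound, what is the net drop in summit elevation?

Rebound u = e ρ_c/ρ_m = 3.57 km × 2790/3260 = 3.055 km.
Net surface drop = e − u = 3.57 km − 3.055 km = e (ρ_m − ρ_c)/ρ_m = 0.515 km.

0.515 km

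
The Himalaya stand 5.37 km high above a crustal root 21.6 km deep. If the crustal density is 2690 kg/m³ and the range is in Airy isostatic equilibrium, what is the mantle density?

3360 kg/m³

Airy balance: ρ_c h = (ρ_m − ρ_c) r → ρ_m = ρ_c (1 + h/r).
ρ_m = 2690 × (1 + 5.37 km/21.6 km) = 3360 kg/m³.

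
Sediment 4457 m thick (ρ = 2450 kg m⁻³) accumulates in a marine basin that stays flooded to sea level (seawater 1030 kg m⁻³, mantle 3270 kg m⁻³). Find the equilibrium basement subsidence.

Submarine loading: the sediment displaces seawater, and the subsidence is in turn flooded, so s (ρ_m − ρ_w) = t (ρ_sed − ρ_w).
s = 4457 m × (2450 − 1030) / (3270 − 1030) = 2830 m.

2830 m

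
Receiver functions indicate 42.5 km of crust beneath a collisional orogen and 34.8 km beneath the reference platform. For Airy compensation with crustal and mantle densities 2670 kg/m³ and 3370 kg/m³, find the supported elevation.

Excess crust Δ = 42.5 km − 34.8 km = 7.7 km, split between elevation h and root r with h + r = Δ.
Airy balance ρ_c h = (ρ_m − ρ_c) r gives r = h ρ_c/(ρ_m − ρ_c), so h (1 + ρ_c/(ρ_m − ρ_c)) = Δ, i.e. h = Δ (ρ_m − ρ_c)/ρ_m.
h = 7.7 km × 700/3370 = 1.6 km.

1.6 km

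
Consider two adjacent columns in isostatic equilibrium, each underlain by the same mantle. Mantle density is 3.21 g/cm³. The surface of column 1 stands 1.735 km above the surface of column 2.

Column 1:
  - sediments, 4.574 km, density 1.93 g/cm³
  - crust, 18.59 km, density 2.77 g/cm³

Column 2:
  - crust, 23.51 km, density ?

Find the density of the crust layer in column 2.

2.85 g/cm³

Take the compensation level at the base of the deeper column (depth z_c below the surface of column 1) and equate Σ ρ_i t_i down to z_c; mantle fills any gap and the z_c terms cancel.
Column 1: 4.574×1.93 + 18.59×2.77 + (z_c − 23.164)×3.21
Column 2: 1.735×0 + 23.51×ρ + (z_c − 1.735 − 23.51)×3.21
The z_c×3.21 term appears on both sides and cancels. Collect the known terms of each column as K = Σ(ρt)_known − 3.21 × (depth of known layers): K_1 = 60.32212 − 3.21×23.164 = −14.03432; K_2 = 0 − 3.21×(1.735 + 23.51) = −81.03645.
Balance: K_1 = K_2 + 23.51×ρ, so ρ = (K_1 − K_2)/23.51 = 67.0021/23.51 = 2.85 g/cm³.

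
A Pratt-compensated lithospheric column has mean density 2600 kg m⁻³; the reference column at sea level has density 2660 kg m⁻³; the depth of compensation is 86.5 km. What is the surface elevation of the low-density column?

2 km

ρ_ref D = ρ (D + h) → h = D (ρ_ref − ρ)/ρ.
h = 86.5 km × (2660 − 2600)/2600 = 2 km.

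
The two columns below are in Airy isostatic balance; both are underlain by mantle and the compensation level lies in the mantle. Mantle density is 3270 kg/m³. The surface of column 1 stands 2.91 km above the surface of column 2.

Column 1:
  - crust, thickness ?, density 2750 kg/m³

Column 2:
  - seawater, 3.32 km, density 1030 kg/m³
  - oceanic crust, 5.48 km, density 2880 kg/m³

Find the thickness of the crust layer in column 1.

Take the compensation level at the base of the deeper column (depth z_c below the surface of column 1) and equate Σ ρ_i t_i down to z_c; mantle fills any gap and the z_c terms cancel.
Column 1: x×2750 + (z_c − 0 − x)×3270
Column 2: 2.91×0 + 3.32×1030 + 5.48×2880 + (z_c − 2.91 − 8.8)×3270
The z_c×3270 term appears on both sides and cancels. Collect the known terms of each column as K = Σ(ρt)_known − 3270 × (depth of known layers): K_1 = 0 − 3270×0 = 0; K_2 = 19202 − 3270×(2.91 + 8.8) = −19089.7.
Balance: K_1 − x×(3270 − 2750) = K_2, so x = (K_1 − K_2)/(3270 − 2750) = 19089.7/520 = 36.7 km.

36.7 km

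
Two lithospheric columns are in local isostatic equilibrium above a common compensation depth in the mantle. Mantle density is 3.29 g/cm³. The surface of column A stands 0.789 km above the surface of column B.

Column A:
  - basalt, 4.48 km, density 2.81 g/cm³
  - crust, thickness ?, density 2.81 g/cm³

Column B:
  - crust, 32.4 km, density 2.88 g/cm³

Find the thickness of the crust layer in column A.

Take the compensation level at the base of the deeper column (depth z_c below the surface of column A) and equate Σ ρ_i t_i down to z_c; mantle fills any gap and the z_c terms cancel.
Column A: 4.48×2.81 + x×2.81 + (z_c − 4.48 − x)×3.29
Column B: 0.789×0 + 32.4×2.88 + (z_c − 0.789 − 32.4)×3.29
The z_c×3.29 term appears on both sides and cancels. Collect the known terms of each column as K = Σ(ρt)_known − 3.29 × (depth of known layers): K_A = 12.5888 − 3.29×4.48 = −2.1504; K_B = 93.312 − 3.29×(0.789 + 32.4) = −15.87981.
Balance: K_A − x×(3.29 − 2.81) = K_B, so x = (K_A − K_B)/(3.29 − 2.81) = 13.7294/0.48 = 28.6 km.

28.6 km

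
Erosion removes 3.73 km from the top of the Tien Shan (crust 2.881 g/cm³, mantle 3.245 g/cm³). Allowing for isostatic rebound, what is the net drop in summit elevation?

Rebound u = e ρ_c/ρ_m = 3.73 km × 2.881/3.245 = 3.312 km.
Net surface drop = e − u = 3.73 km − 3.312 km = e (ρ_m − ρ_c)/ρ_m = 0.418 km.

0.418 km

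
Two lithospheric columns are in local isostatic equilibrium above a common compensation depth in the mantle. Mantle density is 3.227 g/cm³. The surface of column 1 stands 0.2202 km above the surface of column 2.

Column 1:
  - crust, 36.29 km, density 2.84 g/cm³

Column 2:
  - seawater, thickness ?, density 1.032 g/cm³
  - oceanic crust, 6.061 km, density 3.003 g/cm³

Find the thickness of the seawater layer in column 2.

Take the compensation level at the base of the deeper column (depth z_c below the surface of column 1) and equate Σ ρ_i t_i down to z_c; mantle fills any gap and the z_c terms cancel.
Column 1: 36.29×2.84 + (z_c − 36.29)×3.227
Column 2: 0.2202×0 + x×1.032 + 6.061×3.003 + (z_c − 0.2202 − 6.061 − x)×3.227
The z_c×3.227 term appears on both sides and cancels. Collect the known terms of each column as K = Σ(ρt)_known − 3.227 × (depth of known layers): K_1 = 103.0636 − 3.227×36.29 = −14.04423; K_2 = 18.201183 − 3.227×(0.2202 + 6.061) = −2.0682494.
Balance: K_1 = K_2 − x×(3.227 − 1.032), so x = (K_2 − K_1)/(3.227 − 1.032) = 11.976/2.195 = 5.46 km.

5.46 km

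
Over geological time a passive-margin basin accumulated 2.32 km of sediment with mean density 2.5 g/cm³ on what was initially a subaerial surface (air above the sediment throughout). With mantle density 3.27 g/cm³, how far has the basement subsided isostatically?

1.77 km

Subaerial load: s = t ρ_sed / ρ_m = 2.32 km × 2.5/3.27 = 1.77 km.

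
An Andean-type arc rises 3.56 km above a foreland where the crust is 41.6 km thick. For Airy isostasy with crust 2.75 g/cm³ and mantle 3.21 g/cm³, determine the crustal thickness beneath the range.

Root depth r = h ρ_c / (ρ_m − ρ_c) = 3.56 km × 2.75 / 0.46 = 21.28 km.
Total thickness = T + h + r = 41.6 km + 3.56 km + 21.28 km = 66.4 km.

66.4 km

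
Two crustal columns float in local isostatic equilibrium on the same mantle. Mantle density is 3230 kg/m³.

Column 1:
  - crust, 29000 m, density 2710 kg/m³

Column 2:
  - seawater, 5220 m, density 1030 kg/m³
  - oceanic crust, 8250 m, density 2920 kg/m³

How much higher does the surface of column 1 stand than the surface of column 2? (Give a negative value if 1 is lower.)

For any compensation level in the mantle, the mantle terms cancel and isostasy reduces to e = (Σt_1 − Σt_2) − (Σ(ρt)_1 − Σ(ρt)_2) / ρ_m.
Σt_1 = 29000 m; Σt_2 = 13470 m; Σ(ρt)_1 = 78590000; Σ(ρt)_2 = 29466600 (in m·kg/m³).
e = (29000 − 13470) − (78590000 − 29466600) / 3230 = 322 m.

322 m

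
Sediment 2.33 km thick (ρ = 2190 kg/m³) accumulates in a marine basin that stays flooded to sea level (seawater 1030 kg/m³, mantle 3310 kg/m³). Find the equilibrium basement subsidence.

Submarine loading: the sediment displaces seawater, and the subsidence is in turn flooded, so s (ρ_m − ρ_w) = t (ρ_sed − ρ_w).
s = 2.33 km × (2190 − 1030) / (3310 − 1030) = 1.19 km.

1.19 km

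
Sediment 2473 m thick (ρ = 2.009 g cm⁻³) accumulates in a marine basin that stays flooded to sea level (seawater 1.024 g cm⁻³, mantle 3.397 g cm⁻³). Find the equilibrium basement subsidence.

Submarine loading: the sediment displaces seawater, and the subsidence is in turn flooded, so s (ρ_m − ρ_w) = t (ρ_sed − ρ_w).
s = 2473 m × (2.009 − 1.024) / (3.397 − 1.024) = 1030 m.

1030 m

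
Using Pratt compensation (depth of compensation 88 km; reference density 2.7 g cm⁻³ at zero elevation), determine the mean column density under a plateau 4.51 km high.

Pratt balance: ρ_ref D = ρ (D + h).
ρ = ρ_ref D/(D + h) = 2.7 × 88 km/(88 km + 4.51 km) = 2.57 g cm⁻³.

2.57 g cm⁻³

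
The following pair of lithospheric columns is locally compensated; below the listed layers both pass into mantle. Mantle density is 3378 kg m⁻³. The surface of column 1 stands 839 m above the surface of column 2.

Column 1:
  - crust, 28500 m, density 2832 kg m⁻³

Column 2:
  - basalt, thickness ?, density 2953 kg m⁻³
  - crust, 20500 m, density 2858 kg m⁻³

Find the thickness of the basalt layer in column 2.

Take the compensation level at the base of the deeper column (depth z_c below the surface of column 1) and equate Σ ρ_i t_i down to z_c; mantle fills any gap and the z_c terms cancel.
Column 1: 28500×2832 + (z_c − 28500)×3378
Column 2: 839×0 + x×2953 + 20500×2858 + (z_c − 839 − 20500 − x)×3378
The z_c×3378 term appears on both sides and cancels. Collect the known terms of each column as K = Σ(ρt)_known − 3378 × (depth of known layers): K_1 = 80712000 − 3378×28500 = −15561000; K_2 = 58589000 − 3378×(839 + 20500) = −13494142.
Balance: K_1 = K_2 − x×(3378 − 2953), so x = (K_2 − K_1)/(3378 − 2953) = 2066860/425 = 4860 m.

4860 m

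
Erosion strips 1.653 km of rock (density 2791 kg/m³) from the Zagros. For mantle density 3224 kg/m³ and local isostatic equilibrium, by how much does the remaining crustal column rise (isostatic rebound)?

Unloading: uplift u = e ρ_c/ρ_m = 1.653 km × 2791/3224 = 1.43 km.

1.43 km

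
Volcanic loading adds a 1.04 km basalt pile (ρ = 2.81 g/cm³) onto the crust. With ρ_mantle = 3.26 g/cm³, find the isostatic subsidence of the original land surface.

Subaerial loading: s = t ρ_load / ρ_m.
s = 1.04 km × 2.81/3.26 = 0.896 km.

0.896 km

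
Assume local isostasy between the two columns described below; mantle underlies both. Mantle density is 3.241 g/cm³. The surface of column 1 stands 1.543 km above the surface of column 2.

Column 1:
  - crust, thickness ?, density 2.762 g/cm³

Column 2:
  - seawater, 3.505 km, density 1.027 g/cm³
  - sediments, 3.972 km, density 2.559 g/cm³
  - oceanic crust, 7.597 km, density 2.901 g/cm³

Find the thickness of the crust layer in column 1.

Take the compensation level at the base of the deeper column (depth z_c below the surface of column 1) and equate Σ ρ_i t_i down to z_c; mantle fills any gap and the z_c terms cancel.
Column 1: x×2.762 + (z_c − 0 − x)×3.241
Column 2: 1.543×0 + 3.505×1.027 + 3.972×2.559 + 7.597×2.901 + (z_c − 1.543 − 15.074)×3.241
The z_c×3.241 term appears on both sides and cancels. Collect the known terms of each column as K = Σ(ρt)_known − 3.241 × (depth of known layers): K_1 = 0 − 3.241×0 = 0; K_2 = 35.80288 − 3.241×(1.543 + 15.074) = −18.052817.
Balance: K_1 − x×(3.241 − 2.762) = K_2, so x = (K_1 − K_2)/(3.241 − 2.762) = 18.0528/0.479 = 37.7 km.

37.7 km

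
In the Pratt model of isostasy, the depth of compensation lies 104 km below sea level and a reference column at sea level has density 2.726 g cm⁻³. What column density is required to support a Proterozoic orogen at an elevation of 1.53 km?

2.69 g cm⁻³

Pratt balance: ρ_ref D = ρ (D + h).
ρ = ρ_ref D/(D + h) = 2.726 × 104 km/(104 km + 1.53 km) = 2.69 g cm⁻³.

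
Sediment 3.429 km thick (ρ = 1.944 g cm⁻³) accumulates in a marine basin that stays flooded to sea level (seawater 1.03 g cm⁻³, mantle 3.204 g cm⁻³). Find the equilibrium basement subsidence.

1.44 km

Submarine loading: the sediment displaces seawater, and the subsidence is in turn flooded, so s (ρ_m − ρ_w) = t (ρ_sed − ρ_w).
s = 3.429 km × (1.944 − 1.03) / (3.204 − 1.03) = 1.44 km.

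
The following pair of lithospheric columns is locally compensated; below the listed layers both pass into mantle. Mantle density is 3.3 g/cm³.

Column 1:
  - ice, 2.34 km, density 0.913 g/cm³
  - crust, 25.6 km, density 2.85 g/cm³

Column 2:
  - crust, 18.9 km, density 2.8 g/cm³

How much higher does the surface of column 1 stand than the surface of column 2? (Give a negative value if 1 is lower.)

For any compensation level in the mantle, the mantle terms cancel and isostasy reduces to e = (Σt_1 − Σt_2) − (Σ(ρt)_1 − Σ(ρt)_2) / ρ_m.
Σt_1 = 27.94 km; Σt_2 = 18.9 km; Σ(ρt)_1 = 75.09642; Σ(ρt)_2 = 52.92 (in km·g/cm³).
e = (27.94 − 18.9) − (75.09642 − 52.92) / 3.3 = 2.32 km.

2.32 km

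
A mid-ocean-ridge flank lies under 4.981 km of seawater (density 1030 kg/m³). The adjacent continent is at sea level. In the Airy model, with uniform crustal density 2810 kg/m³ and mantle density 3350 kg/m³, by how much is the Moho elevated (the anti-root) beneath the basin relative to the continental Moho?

Balancing pressure at the compensation depth: replacing crust with seawater at the top is compensated by replacing crust with mantle at the base: d (ρ_c − ρ_w) = a (ρ_m − ρ_c).
a = d (ρ_c − ρ_w)/(ρ_m − ρ_c) = 4.981 km × 1780/540 = 16.4 km.

16.4 km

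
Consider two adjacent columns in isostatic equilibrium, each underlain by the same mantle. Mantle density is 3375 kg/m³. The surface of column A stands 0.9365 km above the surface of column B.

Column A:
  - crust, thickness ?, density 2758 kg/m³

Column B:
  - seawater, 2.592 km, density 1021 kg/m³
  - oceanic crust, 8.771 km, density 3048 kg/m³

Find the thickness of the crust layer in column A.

Take the compensation level at the base of the deeper column (depth z_c below the surface of column A) and equate Σ ρ_i t_i down to z_c; mantle fills any gap and the z_c terms cancel.
Column A: x×2758 + (z_c − 0 − x)×3375
Column B: 0.9365×0 + 2.592×1021 + 8.771×3048 + (z_c − 0.9365 − 11.363)×3375
The z_c×3375 term appears on both sides and cancels. Collect the known terms of each column as K = Σ(ρt)_known − 3375 × (depth of known layers): K_A = 0 − 3375×0 = 0; K_B = 29380.44 − 3375×(0.9365 + 11.363) = −12130.3725.
Balance: K_A − x×(3375 − 2758) = K_B, so x = (K_A − K_B)/(3375 − 2758) = 12130.4/617 = 19.7 km.

19.7 km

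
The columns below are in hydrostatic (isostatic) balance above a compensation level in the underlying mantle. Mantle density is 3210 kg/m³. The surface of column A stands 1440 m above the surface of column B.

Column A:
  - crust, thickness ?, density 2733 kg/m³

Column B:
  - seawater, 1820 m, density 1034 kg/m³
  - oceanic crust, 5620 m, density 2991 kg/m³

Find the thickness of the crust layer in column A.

Take the compensation level at the base of the deeper column (depth z_c below the surface of column A) and equate Σ ρ_i t_i down to z_c; mantle fills any gap and the z_c terms cancel.
Column A: x×2733 + (z_c − 0 − x)×3210
Column B: 1440×0 + 1820×1034 + 5620×2991 + (z_c − 1440 − 7440)×3210
The z_c×3210 term appears on both sides and cancels. Collect the known terms of each column as K = Σ(ρt)_known − 3210 × (depth of known layers): K_A = 0 − 3210×0 = 0; K_B = 18691300 − 3210×(1440 + 7440) = −9813500.
Balance: K_A − x×(3210 − 2733) = K_B, so x = (K_A − K_B)/(3210 − 2733) = 9813500/477 = 20600 m.

20600 m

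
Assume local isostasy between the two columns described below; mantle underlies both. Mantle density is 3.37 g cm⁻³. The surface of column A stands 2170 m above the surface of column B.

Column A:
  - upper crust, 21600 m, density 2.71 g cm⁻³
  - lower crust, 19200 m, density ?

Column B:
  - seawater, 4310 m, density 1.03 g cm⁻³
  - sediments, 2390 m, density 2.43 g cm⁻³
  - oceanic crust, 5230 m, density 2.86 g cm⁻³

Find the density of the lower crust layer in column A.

2.95 g cm⁻³

Take the compensation level at the base of the deeper column (depth z_c below the surface of column A) and equate Σ ρ_i t_i down to z_c; mantle fills any gap and the z_c terms cancel.
Column A: 21600×2.71 + 19200×ρ + (z_c − 40800)×3.37
Column B: 2170×0 + 4310×1.03 + 2390×2.43 + 5230×2.86 + (z_c − 2170 − 11930)×3.37
The z_c×3.37 term appears on both sides and cancels. Collect the known terms of each column as K = Σ(ρt)_known − 3.37 × (depth of known layers): K_A = 58536 − 3.37×40800 = −78960; K_B = 25204.8 − 3.37×(2170 + 11930) = −22312.2.
Balance: K_A + 19200×ρ = K_B, so ρ = (K_B − K_A)/19200 = 56647.8/19200 = 2.95 g cm⁻³.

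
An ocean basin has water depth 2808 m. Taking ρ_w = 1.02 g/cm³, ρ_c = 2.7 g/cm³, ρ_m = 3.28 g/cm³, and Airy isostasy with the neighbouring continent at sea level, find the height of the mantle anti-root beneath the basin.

For local isostatic compensation: replacing crust with seawater at the top is compensated by replacing crust with mantle at the base: d (ρ_c − ρ_w) = a (ρ_m − ρ_c).
a = d (ρ_c − ρ_w)/(ρ_m − ρ_c) = 2808 m × 1.68/0.58 = 8130 m.

8130 m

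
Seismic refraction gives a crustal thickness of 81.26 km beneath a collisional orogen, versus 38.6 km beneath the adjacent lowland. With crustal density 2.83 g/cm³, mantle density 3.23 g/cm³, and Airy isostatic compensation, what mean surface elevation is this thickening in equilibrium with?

5.28 km

Excess crust Δ = 81.26 km − 38.6 km = 42.66 km, split between elevation h and root r with h + r = Δ.
Airy balance ρ_c h = (ρ_m − ρ_c) r gives r = h ρ_c/(ρ_m − ρ_c), so h (1 + ρ_c/(ρ_m − ρ_c)) = Δ, i.e. h = Δ (ρ_m − ρ_c)/ρ_m.
h = 42.66 km × 0.4/3.23 = 5.28 km.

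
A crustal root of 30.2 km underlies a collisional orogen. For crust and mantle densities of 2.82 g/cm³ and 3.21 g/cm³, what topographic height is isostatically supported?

4.18 km

Isostatic balance requires: ρ_c h = (ρ_m − ρ_c) r.
h = r (ρ_m − ρ_c) / ρ_c = 30.2 km × (3.21 − 2.82) / 2.82 = 4.18 km.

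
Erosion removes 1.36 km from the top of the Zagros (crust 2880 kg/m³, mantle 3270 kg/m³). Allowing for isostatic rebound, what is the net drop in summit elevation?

0.162 km

Rebound u = e ρ_c/ρ_m = 1.36 km × 2880/3270 = 1.198 km.
Net surface drop = e − u = 1.36 km − 1.198 km = e (ρ_m − ρ_c)/ρ_m = 0.162 km.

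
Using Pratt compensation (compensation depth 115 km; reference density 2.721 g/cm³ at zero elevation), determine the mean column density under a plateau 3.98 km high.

Pratt balance: ρ_ref D = ρ (D + h).
ρ = ρ_ref D/(D + h) = 2.721 × 115 km/(115 km + 3.98 km) = 2.63 g/cm³.

2.63 g/cm³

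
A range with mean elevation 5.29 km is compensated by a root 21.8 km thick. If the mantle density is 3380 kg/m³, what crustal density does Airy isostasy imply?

ρ_c h = (ρ_m − ρ_c) r → ρ_c (h + r) = ρ_m r → ρ_c = ρ_m r / (h + r).
ρ_c = 3380 × 21.8 km / (5.29 km + 21.8 km) = 2720 kg/m³.

2720 kg/m³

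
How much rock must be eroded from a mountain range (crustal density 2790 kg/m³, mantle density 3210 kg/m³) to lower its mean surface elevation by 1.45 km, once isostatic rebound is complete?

11.1 km

Net drop Δ = e − u = e − e ρ_c/ρ_m = e (ρ_m − ρ_c)/ρ_m.
e = Δ ρ_m/(ρ_m − ρ_c) = 1.45 km × 3210/420 = 11.1 km.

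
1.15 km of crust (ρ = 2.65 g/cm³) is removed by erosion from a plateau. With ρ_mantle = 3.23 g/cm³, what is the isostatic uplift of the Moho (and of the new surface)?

0.943 km

Unloading: uplift u = e ρ_c/ρ_m = 1.15 km × 2.65/3.23 = 0.943 km.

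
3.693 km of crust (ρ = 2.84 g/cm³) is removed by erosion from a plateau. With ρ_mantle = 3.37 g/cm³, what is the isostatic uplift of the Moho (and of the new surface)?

Unloading: uplift u = e ρ_c/ρ_m = 3.693 km × 2.84/3.37 = 3.11 km.

3.11 km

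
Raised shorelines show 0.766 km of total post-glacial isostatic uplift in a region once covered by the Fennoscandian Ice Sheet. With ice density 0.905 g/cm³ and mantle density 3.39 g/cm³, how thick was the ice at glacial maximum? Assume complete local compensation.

2.87 km

u = t ρ_ice/ρ_m → t = u ρ_m/ρ_ice = 0.766 km × 3.39/0.905 = 2.87 km.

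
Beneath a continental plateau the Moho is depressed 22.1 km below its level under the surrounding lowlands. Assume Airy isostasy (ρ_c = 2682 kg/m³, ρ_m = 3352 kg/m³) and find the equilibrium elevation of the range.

5.52 km

Equating mass per unit area of the two columns: ρ_c h = (ρ_m − ρ_c) r.
h = r (ρ_m − ρ_c) / ρ_c = 22.1 km × (3352 − 2682) / 2682 = 5.52 km.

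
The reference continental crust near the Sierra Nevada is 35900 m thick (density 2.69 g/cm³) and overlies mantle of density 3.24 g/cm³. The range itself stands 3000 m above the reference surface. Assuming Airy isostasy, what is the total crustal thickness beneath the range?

53600 m

Root depth r = h ρ_c / (ρ_m − ρ_c) = 3000 m × 2.69 / 0.55 = 14670 m.
Total thickness = T + h + r = 35900 m + 3000 m + 14670 m = 53600 m.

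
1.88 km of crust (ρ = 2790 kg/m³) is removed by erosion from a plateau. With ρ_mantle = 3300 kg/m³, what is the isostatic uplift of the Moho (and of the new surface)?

1.59 km

Unloading: uplift u = e ρ_c/ρ_m = 1.88 km × 2790/3300 = 1.59 km.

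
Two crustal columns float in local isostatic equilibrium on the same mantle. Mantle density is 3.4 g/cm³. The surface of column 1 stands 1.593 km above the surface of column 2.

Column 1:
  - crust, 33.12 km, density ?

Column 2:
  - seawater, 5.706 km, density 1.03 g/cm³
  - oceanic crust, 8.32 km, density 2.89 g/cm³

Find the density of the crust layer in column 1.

Take the compensation level at the base of the deeper column (depth z_c below the surface of column 1) and equate Σ ρ_i t_i down to z_c; mantle fills any gap and the z_c terms cancel.
Column 1: 33.12×ρ + (z_c − 33.12)×3.4
Column 2: 1.593×0 + 5.706×1.03 + 8.32×2.89 + (z_c − 1.593 − 14.026)×3.4
The z_c×3.4 term appears on both sides and cancels. Collect the known terms of each column as K = Σ(ρt)_known − 3.4 × (depth of known layers): K_1 = 0 − 3.4×33.12 = −112.608; K_2 = 29.92198 − 3.4×(1.593 + 14.026) = −23.18262.
Balance: K_1 + 33.12×ρ = K_2, so ρ = (K_2 − K_1)/33.12 = 89.4254/33.12 = 2.7 g/cm³.

2.7 g/cm³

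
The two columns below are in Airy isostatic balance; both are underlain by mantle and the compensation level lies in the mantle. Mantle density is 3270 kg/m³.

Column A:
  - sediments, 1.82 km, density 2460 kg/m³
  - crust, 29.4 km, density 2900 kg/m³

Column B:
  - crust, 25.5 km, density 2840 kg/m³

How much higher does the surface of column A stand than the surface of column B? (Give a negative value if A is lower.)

0.424 km

For any compensation level in the mantle, the mantle terms cancel and isostasy reduces to e = (Σt_A − Σt_B) − (Σ(ρt)_A − Σ(ρt)_B) / ρ_m.
Σt_A = 31.22 km; Σt_B = 25.5 km; Σ(ρt)_A = 89737.2; Σ(ρt)_B = 72420 (in km·kg/m³).
e = (31.22 − 25.5) − (89737.2 − 72420) / 3270 = 0.424 km.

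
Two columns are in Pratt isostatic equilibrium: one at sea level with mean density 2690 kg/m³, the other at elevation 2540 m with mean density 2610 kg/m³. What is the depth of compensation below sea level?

82900 m

ρ_ref D = ρ (D + h) → D (ρ_ref − ρ) = ρ h.
D = ρ h/(ρ_ref − ρ) = 2610 × 2540 m/(2690 − 2610) = 82900 m.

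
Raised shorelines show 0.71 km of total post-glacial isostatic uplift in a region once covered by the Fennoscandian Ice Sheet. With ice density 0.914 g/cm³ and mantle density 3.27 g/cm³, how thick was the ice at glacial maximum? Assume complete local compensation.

u = t ρ_ice/ρ_m → t = u ρ_m/ρ_ice = 0.71 km × 3.27/0.914 = 2.54 km.

2.54 km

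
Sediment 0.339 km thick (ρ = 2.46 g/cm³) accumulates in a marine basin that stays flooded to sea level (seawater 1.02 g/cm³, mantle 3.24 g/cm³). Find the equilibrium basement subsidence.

Submarine loading: the sediment displaces seawater, and the subsidence is in turn flooded, so s (ρ_m − ρ_w) = t (ρ_sed − ρ_w).
s = 0.339 km × (2.46 − 1.02) / (3.24 − 1.02) = 0.22 km.

0.22 km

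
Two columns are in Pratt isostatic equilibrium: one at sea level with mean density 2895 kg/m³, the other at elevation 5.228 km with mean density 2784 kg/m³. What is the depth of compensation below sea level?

ρ_ref D = ρ (D + h) → D (ρ_ref − ρ) = ρ h.
D = ρ h/(ρ_ref − ρ) = 2784 × 5.228 km/(2895 − 2784) = 131 km.

131 km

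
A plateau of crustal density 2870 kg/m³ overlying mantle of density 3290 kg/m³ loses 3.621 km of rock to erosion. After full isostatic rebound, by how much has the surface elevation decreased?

Rebound u = e ρ_c/ρ_m = 3.621 km × 2870/3290 = 3.159 km.
Net surface drop = e − u = 3.621 km − 3.159 km = e (ρ_m − ρ_c)/ρ_m = 0.462 km.

0.462 km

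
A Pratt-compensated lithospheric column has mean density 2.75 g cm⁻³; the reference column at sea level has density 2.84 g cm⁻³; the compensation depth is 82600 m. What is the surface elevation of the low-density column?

ρ_ref D = ρ (D + h) → h = D (ρ_ref − ρ)/ρ.
h = 82600 m × (2.84 − 2.75)/2.75 = 2700 m.

2700 m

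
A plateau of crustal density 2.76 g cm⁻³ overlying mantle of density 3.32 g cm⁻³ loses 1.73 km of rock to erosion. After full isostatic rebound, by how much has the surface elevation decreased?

0.292 km

Rebound u = e ρ_c/ρ_m = 1.73 km × 2.76/3.32 = 1.438 km.
Net surface drop = e − u = 1.73 km − 1.438 km = e (ρ_m − ρ_c)/ρ_m = 0.292 km.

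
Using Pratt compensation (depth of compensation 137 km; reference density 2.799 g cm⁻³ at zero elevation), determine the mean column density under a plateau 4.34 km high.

2.71 g cm⁻³

Pratt balance: ρ_ref D = ρ (D + h).
ρ = ρ_ref D/(D + h) = 2.799 × 137 km/(137 km + 4.34 km) = 2.71 g cm⁻³.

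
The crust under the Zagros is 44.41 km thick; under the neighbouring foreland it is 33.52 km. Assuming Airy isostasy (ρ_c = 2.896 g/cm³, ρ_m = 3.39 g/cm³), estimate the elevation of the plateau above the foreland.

Excess crust Δ = 44.41 km − 33.52 km = 10.89 km, split between elevation h and root r with h + r = Δ.
Airy balance ρ_c h = (ρ_m − ρ_c) r gives r = h ρ_c/(ρ_m − ρ_c), so h (1 + ρ_c/(ρ_m − ρ_c)) = Δ, i.e. h = Δ (ρ_m − ρ_c)/ρ_m.
h = 10.89 km × 0.494/3.39 = 1.59 km.

1.59 km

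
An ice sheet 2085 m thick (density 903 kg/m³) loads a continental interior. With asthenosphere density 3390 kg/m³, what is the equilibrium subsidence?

Isostatic balance requires: the ice load ρ_ice t is balanced by mantle displaced below, ρ_m s.
s = t ρ_ice / ρ_m = 2085 m × 903/3390 = 555 m.

555 m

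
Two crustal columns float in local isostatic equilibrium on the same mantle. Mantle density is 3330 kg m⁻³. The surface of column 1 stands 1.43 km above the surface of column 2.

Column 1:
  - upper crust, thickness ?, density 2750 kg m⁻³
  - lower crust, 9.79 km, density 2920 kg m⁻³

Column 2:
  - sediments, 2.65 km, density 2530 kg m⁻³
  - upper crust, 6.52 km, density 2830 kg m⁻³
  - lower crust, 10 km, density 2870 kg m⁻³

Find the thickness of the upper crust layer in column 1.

18.5 km

Take the compensation level at the base of the deeper column (depth z_c below the surface of column 1) and equate Σ ρ_i t_i down to z_c; mantle fills any gap and the z_c terms cancel.
Column 1: x×2750 + 9.79×2920 + (z_c − 9.79 − x)×3330
Column 2: 1.43×0 + 2.65×2530 + 6.52×2830 + 10×2870 + (z_c − 1.43 − 19.17)×3330
The z_c×3330 term appears on both sides and cancels. Collect the known terms of each column as K = Σ(ρt)_known − 3330 × (depth of known layers): K_1 = 28586.8 − 3330×9.79 = −4013.9; K_2 = 53856.1 − 3330×(1.43 + 19.17) = −14741.9.
Balance: K_1 − x×(3330 − 2750) = K_2, so x = (K_1 − K_2)/(3330 − 2750) = 10728/580 = 18.5 km.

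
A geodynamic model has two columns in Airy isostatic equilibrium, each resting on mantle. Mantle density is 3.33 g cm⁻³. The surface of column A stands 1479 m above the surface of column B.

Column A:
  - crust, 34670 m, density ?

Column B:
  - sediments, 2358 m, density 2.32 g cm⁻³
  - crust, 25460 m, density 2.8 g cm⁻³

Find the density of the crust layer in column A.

Take the compensation level at the base of the deeper column (depth z_c below the surface of column A) and equate Σ ρ_i t_i down to z_c; mantle fills any gap and the z_c terms cancel.
Column A: 34670×ρ + (z_c − 34670)×3.33
Column B: 1479×0 + 2358×2.32 + 25460×2.8 + (z_c − 1479 − 27818)×3.33
The z_c×3.33 term appears on both sides and cancels. Collect the known terms of each column as K = Σ(ρt)_known − 3.33 × (depth of known layers): K_A = 0 − 3.33×34670 = −115451.1; K_B = 76758.56 − 3.33×(1479 + 27818) = −20800.45.
Balance: K_A + 34670×ρ = K_B, so ρ = (K_B − K_A)/34670 = 94650.7/34670 = 2.73 g cm⁻³.

2.73 g cm⁻³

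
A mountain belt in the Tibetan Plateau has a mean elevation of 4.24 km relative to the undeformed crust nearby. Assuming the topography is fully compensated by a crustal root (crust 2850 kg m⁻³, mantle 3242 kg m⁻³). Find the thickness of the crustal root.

30.8 km

Equating mass per unit area of the two columns: the weight of the topography is balanced by the buoyancy of the root, ρ_c h = (ρ_m − ρ_c) r.
r = h · ρ_c / (ρ_m − ρ_c) = 4.24 km × 2850 / (3242 − 2850) = 30.8 km.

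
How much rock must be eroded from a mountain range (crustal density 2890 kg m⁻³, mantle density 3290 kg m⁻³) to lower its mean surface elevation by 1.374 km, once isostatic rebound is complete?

11.3 km

Net drop Δ = e − u = e − e ρ_c/ρ_m = e (ρ_m − ρ_c)/ρ_m.
e = Δ ρ_m/(ρ_m − ρ_c) = 1.374 km × 3290/400 = 11.3 km.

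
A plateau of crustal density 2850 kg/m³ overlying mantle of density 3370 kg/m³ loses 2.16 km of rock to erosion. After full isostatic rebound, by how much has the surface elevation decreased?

0.333 km

Rebound u = e ρ_c/ρ_m = 2.16 km × 2850/3370 = 1.827 km.
Net surface drop = e − u = 2.16 km − 1.827 km = e (ρ_m − ρ_c)/ρ_m = 0.333 km.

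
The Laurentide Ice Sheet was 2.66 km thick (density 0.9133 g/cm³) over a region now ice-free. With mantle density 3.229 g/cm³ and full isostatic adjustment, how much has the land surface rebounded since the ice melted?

Removing the load lets mantle flow back in; uplift u satisfies ρ_ice t = ρ_m u.
u = t ρ_ice/ρ_m = 2.66 km × 0.9133/3.229 = 0.752 km.

0.752 km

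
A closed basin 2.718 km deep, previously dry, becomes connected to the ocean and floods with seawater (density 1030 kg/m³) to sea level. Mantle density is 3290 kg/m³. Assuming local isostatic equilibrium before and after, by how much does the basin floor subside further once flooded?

1.24 km

After flooding the water column is d + s deep. Its weight must equal the weight of mantle displaced by the extra subsidence s: (d + s) ρ_w = s ρ_m.
s = d ρ_w / (ρ_m − ρ_w) = 2.718 km × 1030/(3290 − 1030) = 1.24 km.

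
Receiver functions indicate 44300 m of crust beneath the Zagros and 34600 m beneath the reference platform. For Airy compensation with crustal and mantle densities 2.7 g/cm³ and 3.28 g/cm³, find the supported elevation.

Excess crust Δ = 44300 m − 34600 m = 9700 m, split between elevation h and root r with h + r = Δ.
Airy balance ρ_c h = (ρ_m − ρ_c) r gives r = h ρ_c/(ρ_m − ρ_c), so h (1 + ρ_c/(ρ_m − ρ_c)) = Δ, i.e. h = Δ (ρ_m − ρ_c)/ρ_m.
h = 9700 m × 0.58/3.28 = 1720 m.

1720 m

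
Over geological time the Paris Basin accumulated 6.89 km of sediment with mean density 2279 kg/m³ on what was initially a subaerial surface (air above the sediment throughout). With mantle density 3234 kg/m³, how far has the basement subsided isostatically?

4.86 km

Subaerial load: s = t ρ_sed / ρ_m = 6.89 km × 2279/3234 = 4.86 km.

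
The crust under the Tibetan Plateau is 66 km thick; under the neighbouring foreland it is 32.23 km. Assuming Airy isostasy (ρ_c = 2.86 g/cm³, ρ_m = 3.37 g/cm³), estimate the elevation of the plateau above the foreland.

5.11 km

Excess crust Δ = 66 km − 32.23 km = 33.77 km, split between elevation h and root r with h + r = Δ.
Airy balance ρ_c h = (ρ_m − ρ_c) r gives r = h ρ_c/(ρ_m − ρ_c), so h (1 + ρ_c/(ρ_m − ρ_c)) = Δ, i.e. h = Δ (ρ_m − ρ_c)/ρ_m.
h = 33.77 km × 0.51/3.37 = 5.11 km.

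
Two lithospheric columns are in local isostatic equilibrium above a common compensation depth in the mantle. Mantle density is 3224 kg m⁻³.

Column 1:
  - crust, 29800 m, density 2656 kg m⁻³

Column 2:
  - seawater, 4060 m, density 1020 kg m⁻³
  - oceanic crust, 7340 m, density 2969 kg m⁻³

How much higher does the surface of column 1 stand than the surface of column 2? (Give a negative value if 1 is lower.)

1890 m

For any compensation level in the mantle, the mantle terms cancel and isostasy reduces to e = (Σt_1 − Σt_2) − (Σ(ρt)_1 − Σ(ρt)_2) / ρ_m.
Σt_1 = 29800 m; Σt_2 = 11400 m; Σ(ρt)_1 = 79148800; Σ(ρt)_2 = 25933660 (in m·kg m⁻³).
e = (29800 − 11400) − (79148800 − 25933660) / 3224 = 1890 m.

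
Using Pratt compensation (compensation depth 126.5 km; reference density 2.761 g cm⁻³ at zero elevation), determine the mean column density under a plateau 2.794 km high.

2.7 g cm⁻³

Pratt balance: ρ_ref D = ρ (D + h).
ρ = ρ_ref D/(D + h) = 2.761 × 126.5 km/(126.5 km + 2.794 km) = 2.7 g cm⁻³.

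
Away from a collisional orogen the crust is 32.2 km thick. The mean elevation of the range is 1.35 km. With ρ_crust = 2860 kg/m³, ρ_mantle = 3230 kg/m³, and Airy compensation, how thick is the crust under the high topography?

Root depth r = h ρ_c / (ρ_m − ρ_c) = 1.35 km × 2860 / 370 = 10.44 km.
Total thickness = T + h + r = 32.2 km + 1.35 km + 10.44 km = 44 km.

44 km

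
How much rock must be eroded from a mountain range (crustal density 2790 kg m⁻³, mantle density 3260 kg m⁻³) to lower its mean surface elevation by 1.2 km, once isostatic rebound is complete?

Net drop Δ = e − u = e − e ρ_c/ρ_m = e (ρ_m − ρ_c)/ρ_m.
e = Δ ρ_m/(ρ_m − ρ_c) = 1.2 km × 3260/470 = 8.32 km.

8.32 km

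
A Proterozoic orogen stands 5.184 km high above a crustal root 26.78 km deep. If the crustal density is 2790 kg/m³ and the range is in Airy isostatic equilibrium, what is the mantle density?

3330 kg/m³

Airy balance: ρ_c h = (ρ_m − ρ_c) r → ρ_m = ρ_c (1 + h/r).
ρ_m = 2790 × (1 + 5.184 km/26.78 km) = 3330 kg/m³.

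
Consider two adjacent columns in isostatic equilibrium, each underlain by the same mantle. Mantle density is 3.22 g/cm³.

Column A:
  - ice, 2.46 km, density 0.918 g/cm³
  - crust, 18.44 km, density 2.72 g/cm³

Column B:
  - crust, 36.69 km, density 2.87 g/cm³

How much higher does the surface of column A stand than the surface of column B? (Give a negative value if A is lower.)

For any compensation level in the mantle, the mantle terms cancel and isostasy reduces to e = (Σt_A − Σt_B) − (Σ(ρt)_A − Σ(ρt)_B) / ρ_m.
Σt_A = 20.9 km; Σt_B = 36.69 km; Σ(ρt)_A = 52.41508; Σ(ρt)_B = 105.3003 (in km·g/cm³).
e = (20.9 − 36.69) − (52.41508 − 105.3003) / 3.22 = 0.634 km.

0.634 km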